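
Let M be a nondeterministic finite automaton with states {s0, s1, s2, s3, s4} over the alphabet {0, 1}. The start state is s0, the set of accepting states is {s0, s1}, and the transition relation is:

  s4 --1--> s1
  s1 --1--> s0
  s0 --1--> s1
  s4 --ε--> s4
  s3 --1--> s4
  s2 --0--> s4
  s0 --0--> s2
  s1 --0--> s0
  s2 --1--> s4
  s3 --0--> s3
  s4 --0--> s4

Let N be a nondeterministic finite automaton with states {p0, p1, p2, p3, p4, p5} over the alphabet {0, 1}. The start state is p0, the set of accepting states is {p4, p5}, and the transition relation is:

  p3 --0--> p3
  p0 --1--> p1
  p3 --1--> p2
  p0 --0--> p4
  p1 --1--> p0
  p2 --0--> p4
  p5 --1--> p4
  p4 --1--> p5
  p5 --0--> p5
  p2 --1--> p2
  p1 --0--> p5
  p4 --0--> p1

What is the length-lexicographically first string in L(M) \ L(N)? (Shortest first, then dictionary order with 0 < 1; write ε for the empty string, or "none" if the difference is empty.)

The empty string ε is accepted by M but not by N.
Since ε is the unique shortest string, it is the required witness.

ε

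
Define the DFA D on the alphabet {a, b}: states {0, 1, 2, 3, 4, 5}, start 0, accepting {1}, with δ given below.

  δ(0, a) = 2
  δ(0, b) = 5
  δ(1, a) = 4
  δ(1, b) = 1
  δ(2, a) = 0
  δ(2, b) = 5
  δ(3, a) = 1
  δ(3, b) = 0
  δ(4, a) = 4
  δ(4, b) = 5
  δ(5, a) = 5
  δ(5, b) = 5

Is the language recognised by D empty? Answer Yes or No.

Yes

The states reachable from the start state are {0, 2, 5}.
None of the accepting states {1} is reachable, so no string is accepted and L(D) = ∅.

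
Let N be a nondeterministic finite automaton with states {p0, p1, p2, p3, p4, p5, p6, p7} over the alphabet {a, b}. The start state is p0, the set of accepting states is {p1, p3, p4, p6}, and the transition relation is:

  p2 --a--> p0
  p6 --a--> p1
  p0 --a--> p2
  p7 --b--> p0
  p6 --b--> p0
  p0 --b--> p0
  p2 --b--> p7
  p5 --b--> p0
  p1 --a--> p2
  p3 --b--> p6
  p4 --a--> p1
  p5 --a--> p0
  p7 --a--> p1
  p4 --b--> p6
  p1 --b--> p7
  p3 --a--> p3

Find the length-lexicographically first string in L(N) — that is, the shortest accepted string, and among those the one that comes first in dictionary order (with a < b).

A breadth-first search from p0 reaches an accepting state first via the path p0 → p2 → p7 → p1 on input aba.
No string of length < 3 is accepted (BFS exhausts all shorter strings without reaching an accepting state), and aba is the lexicographically least accepting string of length 3.

aba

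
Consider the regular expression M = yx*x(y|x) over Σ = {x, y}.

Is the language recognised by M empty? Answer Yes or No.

The string yxx matches the expression, so it belongs to L(M).
Since L(M) contains at least one string, it is not empty.

No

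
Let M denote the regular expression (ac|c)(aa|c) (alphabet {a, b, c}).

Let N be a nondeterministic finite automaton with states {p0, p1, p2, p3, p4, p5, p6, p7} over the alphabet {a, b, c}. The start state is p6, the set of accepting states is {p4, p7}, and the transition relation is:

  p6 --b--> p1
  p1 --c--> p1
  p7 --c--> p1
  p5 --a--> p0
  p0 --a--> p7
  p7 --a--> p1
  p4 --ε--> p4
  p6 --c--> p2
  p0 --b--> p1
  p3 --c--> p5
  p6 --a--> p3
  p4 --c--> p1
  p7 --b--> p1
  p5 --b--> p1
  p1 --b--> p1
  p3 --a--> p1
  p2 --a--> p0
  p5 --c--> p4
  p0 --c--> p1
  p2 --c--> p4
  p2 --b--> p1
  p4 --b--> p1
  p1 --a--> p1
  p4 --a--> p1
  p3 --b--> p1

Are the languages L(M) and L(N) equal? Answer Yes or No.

Yes

Converting the expression M to a DFA (subset construction, then merging equivalent states) gives the minimal DFA with states {m0, m1, m2, m3, m4, m5}, start state m0, accepting states {m5} and transitions m0: a→m1, b→m2, c→m3; m1: a→m2, b→m2, c→m3; m2: a→m2, b→m2, c→m2; m3: a→m4, b→m2, c→m5; m4: a→m5, b→m2, c→m2; m5: a→m2, b→m2, c→m2.
Exploring the product automaton M × N from the start pair (m0, p6), following both machines on each input symbol, reaches 8 state pairs: (m0, p6), (m1, p3), (m2, p1), (m3, p2), (m3, p5), (m4, p0), (m5, p4), (m5, p7).
M accepts in {m5} and N accepts in {p4, p7}. In every reachable pair the two components are either both accepting — (m5, p4), (m5, p7) — or both non-accepting, so no string is accepted by exactly one of the machines: L(M) \ L(N) and L(N) \ L(M) are both empty.
Hence every string is accepted by M iff it is accepted by N, and the two languages coincide.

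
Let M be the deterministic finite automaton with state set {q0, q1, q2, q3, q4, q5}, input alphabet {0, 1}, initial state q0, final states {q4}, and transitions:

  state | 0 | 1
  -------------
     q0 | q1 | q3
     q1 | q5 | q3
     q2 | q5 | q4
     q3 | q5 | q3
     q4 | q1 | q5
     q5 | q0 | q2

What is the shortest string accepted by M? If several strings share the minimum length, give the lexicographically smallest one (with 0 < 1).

0011

A breadth-first search from q0 reaches an accepting state first via the path q0 → q1 → q5 → q2 → q4 on input 0011.
No string of length < 4 is accepted (BFS exhausts all shorter strings without reaching an accepting state), and 0011 is the lexicographically least accepting string of length 4.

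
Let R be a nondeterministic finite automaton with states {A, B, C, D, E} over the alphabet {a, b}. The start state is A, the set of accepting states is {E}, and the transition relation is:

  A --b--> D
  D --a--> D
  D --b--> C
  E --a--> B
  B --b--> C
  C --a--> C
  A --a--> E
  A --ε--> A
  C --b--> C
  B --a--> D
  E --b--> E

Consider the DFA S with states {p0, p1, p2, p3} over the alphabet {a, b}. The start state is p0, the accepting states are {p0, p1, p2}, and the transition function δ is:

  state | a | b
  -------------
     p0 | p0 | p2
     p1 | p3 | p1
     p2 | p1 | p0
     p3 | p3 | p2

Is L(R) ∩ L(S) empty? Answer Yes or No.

No

The string a is accepted by both R and S.
Hence L(R) ∩ L(S) ≠ ∅.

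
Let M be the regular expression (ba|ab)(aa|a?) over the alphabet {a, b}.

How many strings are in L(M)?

The expression has no Kleene star, so L(M) is finite. Expanding the alternatives gives {ab, ba, aba, baa, abaa, baaa}.
That is 2 of length 2, 2 of length 3, 2 of length 4: 6 strings in all.

6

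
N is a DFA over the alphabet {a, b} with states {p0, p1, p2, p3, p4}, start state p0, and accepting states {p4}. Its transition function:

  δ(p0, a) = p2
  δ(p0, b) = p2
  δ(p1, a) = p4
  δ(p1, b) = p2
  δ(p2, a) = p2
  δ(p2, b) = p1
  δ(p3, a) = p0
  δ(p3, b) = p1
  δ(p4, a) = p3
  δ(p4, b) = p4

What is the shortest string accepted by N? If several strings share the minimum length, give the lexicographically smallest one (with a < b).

aba

A breadth-first search from p0 reaches an accepting state first via the path p0 → p2 → p1 → p4 on input aba.
No string of length < 3 is accepted (BFS exhausts all shorter strings without reaching an accepting state), and aba is the lexicographically least accepting string of length 3.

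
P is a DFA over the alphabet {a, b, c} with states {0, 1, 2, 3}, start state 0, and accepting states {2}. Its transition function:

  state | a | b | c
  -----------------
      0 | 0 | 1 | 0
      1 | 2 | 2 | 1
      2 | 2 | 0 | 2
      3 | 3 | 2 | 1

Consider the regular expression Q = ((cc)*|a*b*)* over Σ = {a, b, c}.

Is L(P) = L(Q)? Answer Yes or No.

No

The string bac is accepted by P but rejected by Q.
So L(P) ≠ L(Q).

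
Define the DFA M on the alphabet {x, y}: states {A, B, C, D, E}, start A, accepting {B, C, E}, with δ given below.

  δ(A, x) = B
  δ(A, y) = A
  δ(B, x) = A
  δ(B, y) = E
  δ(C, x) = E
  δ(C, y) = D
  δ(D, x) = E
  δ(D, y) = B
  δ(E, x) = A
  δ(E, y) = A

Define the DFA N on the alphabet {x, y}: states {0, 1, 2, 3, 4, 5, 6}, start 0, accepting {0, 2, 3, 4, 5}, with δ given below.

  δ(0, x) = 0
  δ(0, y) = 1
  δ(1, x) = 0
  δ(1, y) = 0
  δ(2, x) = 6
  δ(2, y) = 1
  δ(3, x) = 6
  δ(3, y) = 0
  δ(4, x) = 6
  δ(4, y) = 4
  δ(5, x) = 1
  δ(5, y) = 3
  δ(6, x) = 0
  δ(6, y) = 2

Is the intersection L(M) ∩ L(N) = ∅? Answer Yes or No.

The string x is accepted by both M and N.
Hence L(M) ∩ L(N) ≠ ∅.

No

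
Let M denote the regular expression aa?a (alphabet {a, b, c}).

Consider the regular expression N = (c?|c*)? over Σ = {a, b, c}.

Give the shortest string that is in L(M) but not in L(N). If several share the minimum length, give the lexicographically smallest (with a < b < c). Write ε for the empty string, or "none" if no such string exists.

aa

The string aa is accepted by M but not by N.
No shorter string lies in the difference, and aa is the lexicographically first length-2 string in L(M) \ L(N).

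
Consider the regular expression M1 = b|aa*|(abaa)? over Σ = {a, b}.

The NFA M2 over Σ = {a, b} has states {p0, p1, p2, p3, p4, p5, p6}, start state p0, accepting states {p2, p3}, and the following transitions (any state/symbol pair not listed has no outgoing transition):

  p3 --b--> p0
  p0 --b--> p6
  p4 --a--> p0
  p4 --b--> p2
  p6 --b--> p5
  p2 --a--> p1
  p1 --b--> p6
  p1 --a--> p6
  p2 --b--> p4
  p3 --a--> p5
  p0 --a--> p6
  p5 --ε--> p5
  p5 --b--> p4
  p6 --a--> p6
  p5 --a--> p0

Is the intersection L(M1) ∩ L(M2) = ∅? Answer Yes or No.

Yes

Converting the expression M1 to a DFA (subset construction, then merging equivalent states) gives the minimal DFA with states {r0, r1, r2, r3, r4, r5, r6}, start state r0, accepting states {r0, r1, r2, r3} and transitions r0: a→r1, b→r2; r1: a→r3, b→r4; r2: a→r5, b→r5; r3: a→r3, b→r5; r4: a→r6, b→r5; r5: a→r5, b→r5; r6: a→r2, b→r5.
Exploring the product automaton M1 × M2 from the start pair (r0, p0), following both machines on each input symbol, reaches 12 state pairs: (r0, p0), (r1, p6), (r2, p6), (r3, p6), (r4, p5), (r5, p6), (r5, p5), (r6, p0), (r5, p4), (r5, p0), (r5, p2), (r5, p1).
M1 accepts in {r0, r1, r2, r3} and M2 accepts in {p2, p3}; no reachable pair has both components accepting, so no string drives both machines to acceptance simultaneously and L(M1) ∩ L(M2) = ∅.
So no string is accepted by both, and the intersection is empty.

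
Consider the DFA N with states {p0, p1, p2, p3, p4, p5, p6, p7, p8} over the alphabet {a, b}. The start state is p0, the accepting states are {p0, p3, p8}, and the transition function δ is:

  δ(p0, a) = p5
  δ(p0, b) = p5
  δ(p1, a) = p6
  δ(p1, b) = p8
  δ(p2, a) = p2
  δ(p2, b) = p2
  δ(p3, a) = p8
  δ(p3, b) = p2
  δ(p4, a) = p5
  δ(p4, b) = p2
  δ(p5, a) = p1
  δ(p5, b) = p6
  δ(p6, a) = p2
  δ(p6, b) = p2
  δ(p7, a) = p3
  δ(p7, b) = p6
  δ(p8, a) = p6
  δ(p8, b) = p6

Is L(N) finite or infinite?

The useful states (reachable from p0 and able to reach an accepting state) are {p0, p1, p5, p8}.
Restricted to these states the transition graph has no cycle, so every accepting path has bounded length and L is finite.

finite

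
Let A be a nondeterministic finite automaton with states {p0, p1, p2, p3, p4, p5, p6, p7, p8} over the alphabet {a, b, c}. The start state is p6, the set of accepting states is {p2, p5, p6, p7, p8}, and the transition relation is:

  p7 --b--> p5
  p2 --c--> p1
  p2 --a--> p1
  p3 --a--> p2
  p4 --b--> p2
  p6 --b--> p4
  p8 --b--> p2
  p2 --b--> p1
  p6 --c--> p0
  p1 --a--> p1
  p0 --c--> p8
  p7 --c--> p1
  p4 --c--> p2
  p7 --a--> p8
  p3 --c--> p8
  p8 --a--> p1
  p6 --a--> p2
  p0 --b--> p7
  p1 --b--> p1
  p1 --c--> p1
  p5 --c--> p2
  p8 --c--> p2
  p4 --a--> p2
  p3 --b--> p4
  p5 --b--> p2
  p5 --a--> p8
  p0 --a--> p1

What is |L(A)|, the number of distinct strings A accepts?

18

The useful subgraph on states {p0, p2, p4, p5, p6, p7, p8} is acyclic, so L(A) is finite; the longest accepting path visits 6 useful states, giving maximum string length 5.
Counting accepting paths from p6 by length: 1 of length 0, 1 of length 1, 5 of length 2, 4 of length 3, 5 of length 4, 2 of length 5. Total 18.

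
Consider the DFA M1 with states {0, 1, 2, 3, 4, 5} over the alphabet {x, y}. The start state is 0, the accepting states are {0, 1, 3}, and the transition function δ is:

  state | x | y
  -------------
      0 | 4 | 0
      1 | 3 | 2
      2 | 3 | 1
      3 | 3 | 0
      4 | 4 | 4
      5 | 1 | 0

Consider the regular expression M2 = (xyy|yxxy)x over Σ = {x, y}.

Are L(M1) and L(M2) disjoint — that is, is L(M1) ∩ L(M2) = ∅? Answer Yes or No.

Converting the expression M2 to a DFA (subset construction, then merging equivalent states) gives the minimal DFA with states {r0, r1, r2, r3, r4, r5, r6, r7}, start state r0, accepting states {r7} and transitions r0: x→r1, y→r2; r1: x→r3, y→r4; r2: x→r5, y→r3; r3: x→r3, y→r3; r4: x→r3, y→r6; r5: x→r4, y→r3; r6: x→r7, y→r3; r7: x→r3, y→r3.
Exploring the product automaton M1 × M2 from the start pair (0, r0), following both machines on each input symbol, reaches 9 state pairs: (0, r0), (4, r1), (0, r2), (4, r3), (4, r4), (4, r5), (0, r3), (4, r6), (4, r7).
M1 accepts in {0, 1, 3} and M2 accepts in {r7}; no reachable pair has both components accepting, so no string drives both machines to acceptance simultaneously and L(M1) ∩ L(M2) = ∅.
So no string is accepted by both, and the intersection is empty.

Yes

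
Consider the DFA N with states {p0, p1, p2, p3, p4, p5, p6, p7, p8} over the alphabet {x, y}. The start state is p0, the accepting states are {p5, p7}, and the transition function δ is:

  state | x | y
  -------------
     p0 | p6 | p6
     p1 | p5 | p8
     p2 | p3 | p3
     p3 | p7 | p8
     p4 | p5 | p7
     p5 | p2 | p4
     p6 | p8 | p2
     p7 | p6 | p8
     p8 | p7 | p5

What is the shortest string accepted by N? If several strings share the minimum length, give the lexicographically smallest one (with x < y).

xxx

A breadth-first search from p0 reaches an accepting state first via the path p0 → p6 → p8 → p7 on input xxx.
No string of length < 3 is accepted (BFS exhausts all shorter strings without reaching an accepting state), and xxx is the lexicographically least accepting string of length 3.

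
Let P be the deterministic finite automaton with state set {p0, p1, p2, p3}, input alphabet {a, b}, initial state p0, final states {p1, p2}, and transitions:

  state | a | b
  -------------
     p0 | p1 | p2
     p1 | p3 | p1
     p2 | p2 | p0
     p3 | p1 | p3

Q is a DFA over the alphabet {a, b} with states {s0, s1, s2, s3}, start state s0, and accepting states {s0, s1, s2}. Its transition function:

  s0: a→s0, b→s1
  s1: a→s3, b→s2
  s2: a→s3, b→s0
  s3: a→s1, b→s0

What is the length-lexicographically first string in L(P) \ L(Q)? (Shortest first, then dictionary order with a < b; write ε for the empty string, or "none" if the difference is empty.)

The string ba is accepted by P but not by Q.
No shorter string lies in the difference, and ba is the lexicographically first length-2 string in L(P) \ L(Q).

ba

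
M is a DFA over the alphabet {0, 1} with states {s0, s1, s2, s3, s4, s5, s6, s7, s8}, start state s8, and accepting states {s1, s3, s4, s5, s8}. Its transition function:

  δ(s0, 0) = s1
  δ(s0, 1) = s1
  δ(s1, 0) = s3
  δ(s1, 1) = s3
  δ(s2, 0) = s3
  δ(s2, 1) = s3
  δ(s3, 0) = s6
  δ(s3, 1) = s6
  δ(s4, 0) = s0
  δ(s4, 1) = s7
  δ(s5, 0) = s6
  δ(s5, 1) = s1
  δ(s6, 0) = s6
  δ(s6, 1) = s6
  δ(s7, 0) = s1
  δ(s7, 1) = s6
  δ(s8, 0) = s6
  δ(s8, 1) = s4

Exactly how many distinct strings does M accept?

11

The useful subgraph on states {s0, s1, s3, s4, s7, s8} is acyclic, so L(M) is finite; the longest accepting path visits 5 useful states, giving maximum string length 4.
Counting accepting paths from s8 by length: 1 of length 0, 1 of length 1, 3 of length 3, 6 of length 4. Total 11.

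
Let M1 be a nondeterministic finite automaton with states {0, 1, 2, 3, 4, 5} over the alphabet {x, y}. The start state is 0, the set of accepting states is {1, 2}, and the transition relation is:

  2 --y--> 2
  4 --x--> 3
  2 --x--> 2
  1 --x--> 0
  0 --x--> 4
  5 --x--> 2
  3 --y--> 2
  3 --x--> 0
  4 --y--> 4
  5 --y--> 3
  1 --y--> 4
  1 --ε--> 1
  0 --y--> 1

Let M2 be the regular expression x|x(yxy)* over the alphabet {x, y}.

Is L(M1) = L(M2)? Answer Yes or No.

No

The string y is accepted by M1 but rejected by M2.
So L(M1) ≠ L(M2).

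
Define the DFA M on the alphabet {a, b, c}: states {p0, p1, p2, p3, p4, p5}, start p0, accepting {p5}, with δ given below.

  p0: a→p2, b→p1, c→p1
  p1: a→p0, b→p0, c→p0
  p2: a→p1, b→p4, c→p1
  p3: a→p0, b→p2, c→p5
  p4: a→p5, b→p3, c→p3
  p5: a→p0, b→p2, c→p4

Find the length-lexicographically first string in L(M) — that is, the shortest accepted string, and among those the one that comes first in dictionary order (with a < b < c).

aba

A breadth-first search from p0 reaches an accepting state first via the path p0 → p2 → p4 → p5 on input aba.
No string of length < 3 is accepted (BFS exhausts all shorter strings without reaching an accepting state), and aba is the lexicographically least accepting string of length 3.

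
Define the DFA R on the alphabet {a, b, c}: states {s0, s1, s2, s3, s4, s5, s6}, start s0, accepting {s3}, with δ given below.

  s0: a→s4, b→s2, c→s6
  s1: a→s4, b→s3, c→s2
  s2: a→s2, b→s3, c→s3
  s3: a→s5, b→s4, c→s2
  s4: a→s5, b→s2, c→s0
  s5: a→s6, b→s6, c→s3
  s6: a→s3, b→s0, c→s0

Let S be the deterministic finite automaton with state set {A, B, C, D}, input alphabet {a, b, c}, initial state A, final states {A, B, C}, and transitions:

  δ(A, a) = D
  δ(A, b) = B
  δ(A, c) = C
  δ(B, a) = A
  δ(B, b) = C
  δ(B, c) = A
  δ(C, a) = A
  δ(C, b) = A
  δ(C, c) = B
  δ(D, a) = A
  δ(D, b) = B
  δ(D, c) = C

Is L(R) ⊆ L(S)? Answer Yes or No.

No

The string ccca is in L(R) but not in L(S).
So L(R) ⊄ L(S).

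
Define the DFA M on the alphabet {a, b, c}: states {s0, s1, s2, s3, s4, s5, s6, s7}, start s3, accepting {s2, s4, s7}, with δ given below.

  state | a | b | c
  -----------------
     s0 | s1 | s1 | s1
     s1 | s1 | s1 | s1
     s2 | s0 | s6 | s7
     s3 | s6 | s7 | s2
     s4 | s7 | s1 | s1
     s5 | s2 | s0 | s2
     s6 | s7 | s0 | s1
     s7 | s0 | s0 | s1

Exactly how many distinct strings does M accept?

5

The useful subgraph on states {s2, s3, s6, s7} is acyclic, so L(M) is finite; the longest accepting path visits 4 useful states, giving maximum string length 3.
Counting accepting paths from s3 by length: 2 of length 1, 2 of length 2, 1 of length 3. Total 5.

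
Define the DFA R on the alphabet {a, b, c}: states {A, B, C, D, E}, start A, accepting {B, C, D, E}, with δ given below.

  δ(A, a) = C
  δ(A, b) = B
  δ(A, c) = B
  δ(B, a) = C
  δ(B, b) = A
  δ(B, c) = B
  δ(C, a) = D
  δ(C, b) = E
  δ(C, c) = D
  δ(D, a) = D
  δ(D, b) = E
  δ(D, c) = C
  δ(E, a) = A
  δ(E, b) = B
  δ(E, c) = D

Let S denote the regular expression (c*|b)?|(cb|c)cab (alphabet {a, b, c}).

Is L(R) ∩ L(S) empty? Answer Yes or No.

The string b is accepted by both R and S.
Hence L(R) ∩ L(S) ≠ ∅.

No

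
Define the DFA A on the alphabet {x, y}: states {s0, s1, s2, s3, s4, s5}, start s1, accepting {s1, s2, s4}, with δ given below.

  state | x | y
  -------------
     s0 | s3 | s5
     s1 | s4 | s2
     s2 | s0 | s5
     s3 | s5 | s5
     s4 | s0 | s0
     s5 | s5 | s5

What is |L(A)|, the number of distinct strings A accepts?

The useful subgraph on states {s1, s2, s4} is acyclic, so L(A) is finite; the longest accepting path visits 2 useful states, giving maximum string length 1.
Counting accepting paths from s1 by length: 1 of length 0, 2 of length 1. Total 3.

3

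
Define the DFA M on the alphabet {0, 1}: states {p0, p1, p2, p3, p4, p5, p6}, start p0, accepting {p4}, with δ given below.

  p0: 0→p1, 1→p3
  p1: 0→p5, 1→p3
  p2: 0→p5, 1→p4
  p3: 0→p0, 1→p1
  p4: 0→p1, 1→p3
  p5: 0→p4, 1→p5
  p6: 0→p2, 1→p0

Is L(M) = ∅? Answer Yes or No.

No

The string 000 is accepted: the run p0 → p1 → p5 → p4 ends in the accepting state p4.
Since at least one string is accepted, L(M) is not empty.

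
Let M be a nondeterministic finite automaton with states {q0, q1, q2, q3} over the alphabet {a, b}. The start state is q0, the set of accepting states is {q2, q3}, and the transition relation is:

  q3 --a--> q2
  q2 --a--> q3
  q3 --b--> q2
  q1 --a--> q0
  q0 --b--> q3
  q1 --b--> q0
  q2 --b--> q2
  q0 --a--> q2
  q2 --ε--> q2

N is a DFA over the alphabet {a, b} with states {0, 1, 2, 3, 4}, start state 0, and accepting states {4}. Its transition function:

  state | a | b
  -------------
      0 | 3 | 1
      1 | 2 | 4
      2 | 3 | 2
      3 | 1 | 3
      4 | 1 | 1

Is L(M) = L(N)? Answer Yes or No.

The string a is accepted by M but rejected by N.
So L(M) ≠ L(N).

No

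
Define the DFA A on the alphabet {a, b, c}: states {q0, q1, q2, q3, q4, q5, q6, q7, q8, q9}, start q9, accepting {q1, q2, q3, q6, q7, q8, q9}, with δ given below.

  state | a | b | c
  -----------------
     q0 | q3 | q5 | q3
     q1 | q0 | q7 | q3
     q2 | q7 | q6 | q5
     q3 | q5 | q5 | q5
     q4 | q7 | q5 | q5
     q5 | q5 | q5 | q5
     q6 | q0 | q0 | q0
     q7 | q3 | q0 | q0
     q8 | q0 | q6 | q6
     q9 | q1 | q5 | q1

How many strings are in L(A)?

The useful subgraph on states {q0, q1, q3, q7, q9} is acyclic, so L(A) is finite; the longest accepting path visits 5 useful states, giving maximum string length 4.
Counting accepting paths from q9 by length: 1 of length 0, 2 of length 1, 4 of length 2, 6 of length 3, 8 of length 4. Total 21.

21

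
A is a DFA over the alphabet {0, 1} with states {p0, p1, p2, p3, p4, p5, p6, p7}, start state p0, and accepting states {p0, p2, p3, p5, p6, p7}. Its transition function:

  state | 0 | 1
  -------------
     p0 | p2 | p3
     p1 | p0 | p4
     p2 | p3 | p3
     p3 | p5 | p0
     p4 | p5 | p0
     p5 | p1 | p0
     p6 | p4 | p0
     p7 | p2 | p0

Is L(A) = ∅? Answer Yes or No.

No

The empty string ε is accepted: the run p0 ends in the accepting state p0.
Since at least one string is accepted, L(A) is not empty.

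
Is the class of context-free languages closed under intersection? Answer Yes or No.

No

{aⁿbⁿcᵐ : m,n≥0} and {aᵐbⁿcⁿ : m,n≥0} are both context-free, but their intersection {aⁿbⁿcⁿ : n≥0} is not (pumping lemma).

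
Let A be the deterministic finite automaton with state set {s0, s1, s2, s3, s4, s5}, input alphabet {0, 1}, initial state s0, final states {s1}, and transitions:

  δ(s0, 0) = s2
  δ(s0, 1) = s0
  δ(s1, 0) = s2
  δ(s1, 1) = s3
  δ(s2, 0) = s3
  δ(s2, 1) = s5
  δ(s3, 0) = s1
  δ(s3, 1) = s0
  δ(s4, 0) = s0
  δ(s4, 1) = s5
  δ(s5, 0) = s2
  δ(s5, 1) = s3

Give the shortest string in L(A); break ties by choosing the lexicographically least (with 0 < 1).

A breadth-first search from s0 reaches an accepting state first via the path s0 → s2 → s3 → s1 on input 000.
No string of length < 3 is accepted (BFS exhausts all shorter strings without reaching an accepting state), and 000 is the lexicographically least accepting string of length 3.

000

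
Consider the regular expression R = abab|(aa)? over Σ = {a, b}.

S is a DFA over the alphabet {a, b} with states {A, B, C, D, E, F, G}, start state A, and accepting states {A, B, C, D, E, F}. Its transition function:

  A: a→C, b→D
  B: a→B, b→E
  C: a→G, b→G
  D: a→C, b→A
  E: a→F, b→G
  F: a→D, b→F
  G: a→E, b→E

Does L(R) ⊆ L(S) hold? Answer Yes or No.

No

The string aa is in L(R) but not in L(S).
So L(R) ⊄ L(S).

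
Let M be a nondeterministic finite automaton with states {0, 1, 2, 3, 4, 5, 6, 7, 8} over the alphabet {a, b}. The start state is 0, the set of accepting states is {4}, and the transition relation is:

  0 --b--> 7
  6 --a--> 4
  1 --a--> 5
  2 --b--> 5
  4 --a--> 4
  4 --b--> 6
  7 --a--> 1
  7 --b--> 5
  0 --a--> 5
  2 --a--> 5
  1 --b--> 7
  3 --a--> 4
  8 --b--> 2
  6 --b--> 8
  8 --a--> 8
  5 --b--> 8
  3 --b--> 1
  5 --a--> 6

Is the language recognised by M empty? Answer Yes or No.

No

The string aaa is accepted: the run 0 → 5 → 6 → 4 ends in the accepting state 4.
Since at least one string is accepted, L(M) is not empty.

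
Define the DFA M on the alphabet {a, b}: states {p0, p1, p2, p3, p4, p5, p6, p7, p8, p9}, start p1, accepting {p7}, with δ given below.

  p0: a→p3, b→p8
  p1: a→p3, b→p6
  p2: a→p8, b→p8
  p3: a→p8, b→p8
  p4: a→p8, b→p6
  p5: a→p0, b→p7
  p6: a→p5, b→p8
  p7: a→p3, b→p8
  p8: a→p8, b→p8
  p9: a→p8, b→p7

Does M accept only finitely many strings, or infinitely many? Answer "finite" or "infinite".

finite

The useful states (reachable from p1 and able to reach an accepting state) are {p1, p5, p6, p7}.
Restricted to these states the transition graph has no cycle, so every accepting path has bounded length and L is finite.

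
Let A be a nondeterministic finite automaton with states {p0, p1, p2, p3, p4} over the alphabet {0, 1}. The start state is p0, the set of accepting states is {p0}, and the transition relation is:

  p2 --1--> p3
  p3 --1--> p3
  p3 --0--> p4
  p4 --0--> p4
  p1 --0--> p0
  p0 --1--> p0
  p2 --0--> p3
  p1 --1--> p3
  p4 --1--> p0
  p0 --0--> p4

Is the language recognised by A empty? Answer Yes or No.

The empty string ε is accepted: the run p0 ends in the accepting state p0.
Since at least one string is accepted, L(A) is not empty.

No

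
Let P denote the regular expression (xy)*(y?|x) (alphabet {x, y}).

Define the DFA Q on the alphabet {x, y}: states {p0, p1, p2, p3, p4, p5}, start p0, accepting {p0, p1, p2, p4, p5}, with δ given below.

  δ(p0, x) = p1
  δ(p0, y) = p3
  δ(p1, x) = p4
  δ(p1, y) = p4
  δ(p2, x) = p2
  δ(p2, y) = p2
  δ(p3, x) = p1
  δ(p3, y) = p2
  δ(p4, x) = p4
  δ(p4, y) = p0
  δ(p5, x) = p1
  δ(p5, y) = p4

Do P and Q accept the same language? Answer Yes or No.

The string y is accepted by P but rejected by Q.
So L(P) ≠ L(Q).

No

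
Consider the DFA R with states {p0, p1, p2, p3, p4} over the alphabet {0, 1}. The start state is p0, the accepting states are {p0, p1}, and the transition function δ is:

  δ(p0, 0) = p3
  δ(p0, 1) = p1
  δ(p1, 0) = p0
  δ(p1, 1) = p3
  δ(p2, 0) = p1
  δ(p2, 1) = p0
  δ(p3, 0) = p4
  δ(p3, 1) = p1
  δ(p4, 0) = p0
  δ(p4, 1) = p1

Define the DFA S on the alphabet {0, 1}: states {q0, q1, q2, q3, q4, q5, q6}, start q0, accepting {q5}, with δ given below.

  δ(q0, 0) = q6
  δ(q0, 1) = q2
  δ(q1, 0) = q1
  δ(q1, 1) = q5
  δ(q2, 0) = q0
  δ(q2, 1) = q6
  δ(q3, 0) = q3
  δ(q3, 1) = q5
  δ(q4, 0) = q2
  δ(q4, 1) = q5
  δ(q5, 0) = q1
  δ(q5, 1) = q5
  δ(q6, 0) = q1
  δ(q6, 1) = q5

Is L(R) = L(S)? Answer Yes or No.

No

The empty string ε is accepted by R but rejected by S.
So L(R) ≠ L(S).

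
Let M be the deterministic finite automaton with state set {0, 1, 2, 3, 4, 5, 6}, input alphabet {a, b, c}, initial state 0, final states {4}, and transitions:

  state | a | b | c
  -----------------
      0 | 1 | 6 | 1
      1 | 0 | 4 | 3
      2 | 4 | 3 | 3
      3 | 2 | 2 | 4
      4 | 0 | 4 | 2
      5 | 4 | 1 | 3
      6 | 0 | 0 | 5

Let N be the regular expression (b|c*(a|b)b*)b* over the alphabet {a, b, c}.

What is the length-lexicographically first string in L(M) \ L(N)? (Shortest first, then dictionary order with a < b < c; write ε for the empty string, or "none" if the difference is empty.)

The string acc is accepted by M but not by N.
No shorter string lies in the difference, and acc is the lexicographically first length-3 string in L(M) \ L(N).

acc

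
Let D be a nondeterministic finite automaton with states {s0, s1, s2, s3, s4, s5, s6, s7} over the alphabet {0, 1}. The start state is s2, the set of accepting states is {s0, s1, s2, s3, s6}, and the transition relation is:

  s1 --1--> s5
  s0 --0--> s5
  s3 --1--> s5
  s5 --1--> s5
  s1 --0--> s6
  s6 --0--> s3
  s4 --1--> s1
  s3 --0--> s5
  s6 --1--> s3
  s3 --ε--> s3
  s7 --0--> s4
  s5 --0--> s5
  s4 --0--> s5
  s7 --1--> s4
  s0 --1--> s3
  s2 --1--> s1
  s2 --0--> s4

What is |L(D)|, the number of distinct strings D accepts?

The useful subgraph on states {s1, s2, s3, s4, s6} is acyclic, so L(D) is finite; the longest accepting path visits 5 useful states, giving maximum string length 4.
Counting accepting paths from s2 by length: 1 of length 0, 1 of length 1, 2 of length 2, 3 of length 3, 2 of length 4. Total 9.

9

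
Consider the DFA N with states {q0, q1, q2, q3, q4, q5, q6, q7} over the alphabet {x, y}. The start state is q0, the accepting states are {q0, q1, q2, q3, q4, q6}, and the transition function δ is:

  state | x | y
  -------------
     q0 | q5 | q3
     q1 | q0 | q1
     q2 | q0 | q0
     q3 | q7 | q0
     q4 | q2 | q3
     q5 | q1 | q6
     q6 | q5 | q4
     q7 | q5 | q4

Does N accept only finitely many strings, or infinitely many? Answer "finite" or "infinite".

infinite

State q0 is reachable from the start and can reach an accepting state, and it lies on the cycle q0 → q3 → q0.
Traversing that cycle any number of times yields accepted strings of unbounded length, so the language is infinite.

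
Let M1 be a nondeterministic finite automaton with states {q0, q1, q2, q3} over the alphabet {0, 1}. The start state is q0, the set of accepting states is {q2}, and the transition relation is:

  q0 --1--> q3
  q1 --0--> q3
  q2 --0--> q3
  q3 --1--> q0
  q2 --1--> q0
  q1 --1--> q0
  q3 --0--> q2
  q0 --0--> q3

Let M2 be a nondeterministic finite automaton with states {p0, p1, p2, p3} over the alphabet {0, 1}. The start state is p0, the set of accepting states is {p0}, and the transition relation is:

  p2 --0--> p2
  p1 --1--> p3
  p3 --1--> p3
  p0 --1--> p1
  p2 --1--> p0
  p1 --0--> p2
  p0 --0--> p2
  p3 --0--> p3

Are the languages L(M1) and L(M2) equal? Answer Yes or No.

The string 00 is accepted by M1 but rejected by M2.
So L(M1) ≠ L(M2).

No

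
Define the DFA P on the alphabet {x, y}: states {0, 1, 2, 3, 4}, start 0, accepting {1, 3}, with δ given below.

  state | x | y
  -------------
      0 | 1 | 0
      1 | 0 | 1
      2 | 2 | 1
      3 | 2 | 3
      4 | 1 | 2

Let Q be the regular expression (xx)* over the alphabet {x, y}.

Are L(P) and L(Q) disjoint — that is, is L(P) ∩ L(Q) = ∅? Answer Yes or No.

Yes

Converting the expression Q to a DFA (subset construction, then merging equivalent states) gives the minimal DFA with states {q0, q1, q2}, start state q0, accepting states {q0} and transitions q0: x→q1, y→q2; q1: x→q0, y→q2; q2: x→q2, y→q2.
Exploring the product automaton P × Q from the start pair (0, q0), following both machines on each input symbol, reaches 4 state pairs: (0, q0), (1, q1), (0, q2), (1, q2).
P accepts in {1, 3} and Q accepts in {q0}; no reachable pair has both components accepting, so no string drives both machines to acceptance simultaneously and L(P) ∩ L(Q) = ∅.
So no string is accepted by both, and the intersection is empty.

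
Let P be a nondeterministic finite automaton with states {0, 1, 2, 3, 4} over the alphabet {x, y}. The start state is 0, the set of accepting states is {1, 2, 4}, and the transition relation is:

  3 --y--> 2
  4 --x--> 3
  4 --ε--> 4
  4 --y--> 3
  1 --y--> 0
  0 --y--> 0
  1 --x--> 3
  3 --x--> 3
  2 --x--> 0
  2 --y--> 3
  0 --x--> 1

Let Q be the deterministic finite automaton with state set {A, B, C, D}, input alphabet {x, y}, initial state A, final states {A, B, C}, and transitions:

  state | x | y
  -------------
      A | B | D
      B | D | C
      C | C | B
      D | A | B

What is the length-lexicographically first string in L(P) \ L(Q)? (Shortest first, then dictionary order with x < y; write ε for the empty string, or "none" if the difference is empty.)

yyx

The string yyx is accepted by P but not by Q.
No shorter string lies in the difference, and yyx is the lexicographically first length-3 string in L(P) \ L(Q).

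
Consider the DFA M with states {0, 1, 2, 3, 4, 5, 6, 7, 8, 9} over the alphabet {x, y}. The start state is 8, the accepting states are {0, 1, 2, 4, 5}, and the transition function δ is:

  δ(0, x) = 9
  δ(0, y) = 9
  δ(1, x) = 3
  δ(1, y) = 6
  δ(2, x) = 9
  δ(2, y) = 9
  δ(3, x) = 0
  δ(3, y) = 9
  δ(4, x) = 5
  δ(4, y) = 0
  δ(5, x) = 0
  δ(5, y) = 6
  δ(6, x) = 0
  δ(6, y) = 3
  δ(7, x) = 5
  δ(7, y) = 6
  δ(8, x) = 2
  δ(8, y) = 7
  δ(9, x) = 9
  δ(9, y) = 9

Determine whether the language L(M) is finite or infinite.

The useful states (reachable from 8 and able to reach an accepting state) are {0, 2, 3, 5, 6, 7, 8}.
Restricted to these states the transition graph has no cycle, so every accepting path has bounded length and L is finite.

finite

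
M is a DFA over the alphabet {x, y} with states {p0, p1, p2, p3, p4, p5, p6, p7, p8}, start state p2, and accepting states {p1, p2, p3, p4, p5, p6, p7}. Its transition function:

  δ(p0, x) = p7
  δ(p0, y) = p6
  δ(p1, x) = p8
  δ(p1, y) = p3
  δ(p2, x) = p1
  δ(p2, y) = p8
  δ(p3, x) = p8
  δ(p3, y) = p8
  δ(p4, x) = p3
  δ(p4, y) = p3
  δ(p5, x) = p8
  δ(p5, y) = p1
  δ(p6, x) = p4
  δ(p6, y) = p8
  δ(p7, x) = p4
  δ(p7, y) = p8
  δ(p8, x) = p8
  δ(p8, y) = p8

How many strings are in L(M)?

The useful subgraph on states {p1, p2, p3} is acyclic, so L(M) is finite; the longest accepting path visits 3 useful states, giving maximum string length 2.
Counting accepting paths from p2 by length: 1 of length 0, 1 of length 1, 1 of length 2. Total 3.

3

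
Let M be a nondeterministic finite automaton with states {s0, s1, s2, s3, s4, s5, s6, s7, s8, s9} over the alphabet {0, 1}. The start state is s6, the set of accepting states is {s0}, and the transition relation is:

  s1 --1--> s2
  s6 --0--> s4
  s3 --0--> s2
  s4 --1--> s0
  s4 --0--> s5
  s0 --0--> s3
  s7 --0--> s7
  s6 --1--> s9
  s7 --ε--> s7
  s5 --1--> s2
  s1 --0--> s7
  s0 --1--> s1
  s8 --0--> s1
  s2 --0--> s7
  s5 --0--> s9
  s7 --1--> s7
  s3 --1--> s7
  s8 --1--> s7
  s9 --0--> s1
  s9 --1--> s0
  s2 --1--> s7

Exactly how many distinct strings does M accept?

3

The useful subgraph on states {s0, s4, s5, s6, s9} is acyclic, so L(M) is finite; the longest accepting path visits 5 useful states, giving maximum string length 4.
Counting accepting paths from s6 by length: 2 of length 2, 1 of length 4. Total 3.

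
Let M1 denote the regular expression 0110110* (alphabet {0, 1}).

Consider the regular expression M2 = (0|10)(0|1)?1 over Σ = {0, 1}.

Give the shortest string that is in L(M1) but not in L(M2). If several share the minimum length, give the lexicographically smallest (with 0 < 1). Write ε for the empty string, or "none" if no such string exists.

011011

The string 011011 is accepted by M1 but not by M2.
No shorter string lies in the difference, and 011011 is the lexicographically first length-6 string in L(M1) \ L(M2).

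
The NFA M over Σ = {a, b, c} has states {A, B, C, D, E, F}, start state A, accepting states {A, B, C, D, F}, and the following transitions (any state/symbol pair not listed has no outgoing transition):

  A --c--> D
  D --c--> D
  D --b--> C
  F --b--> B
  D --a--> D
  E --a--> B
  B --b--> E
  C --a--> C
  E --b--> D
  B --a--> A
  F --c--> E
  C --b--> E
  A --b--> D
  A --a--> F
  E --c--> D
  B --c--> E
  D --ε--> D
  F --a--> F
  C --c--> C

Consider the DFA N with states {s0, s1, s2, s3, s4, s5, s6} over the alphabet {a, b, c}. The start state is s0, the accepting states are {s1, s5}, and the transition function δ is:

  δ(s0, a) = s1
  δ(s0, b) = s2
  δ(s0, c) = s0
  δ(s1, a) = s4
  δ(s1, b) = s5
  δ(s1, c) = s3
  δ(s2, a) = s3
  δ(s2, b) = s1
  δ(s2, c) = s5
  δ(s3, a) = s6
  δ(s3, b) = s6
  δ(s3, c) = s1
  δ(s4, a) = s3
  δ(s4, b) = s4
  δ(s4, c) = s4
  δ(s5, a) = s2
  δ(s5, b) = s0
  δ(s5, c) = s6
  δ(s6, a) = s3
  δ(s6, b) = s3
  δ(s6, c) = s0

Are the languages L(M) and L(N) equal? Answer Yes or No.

No

The empty string ε is accepted by M but rejected by N.
So L(M) ≠ L(N).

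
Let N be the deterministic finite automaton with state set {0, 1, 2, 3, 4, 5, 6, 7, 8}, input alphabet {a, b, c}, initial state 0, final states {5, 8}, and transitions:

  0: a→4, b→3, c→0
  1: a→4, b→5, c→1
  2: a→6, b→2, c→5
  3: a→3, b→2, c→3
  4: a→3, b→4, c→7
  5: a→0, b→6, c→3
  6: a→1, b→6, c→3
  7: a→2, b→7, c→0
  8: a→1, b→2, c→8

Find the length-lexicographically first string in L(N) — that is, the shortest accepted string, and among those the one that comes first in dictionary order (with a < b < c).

A breadth-first search from 0 reaches an accepting state first via the path 0 → 3 → 2 → 5 on input bbc.
No string of length < 3 is accepted (BFS exhausts all shorter strings without reaching an accepting state), and bbc is the lexicographically least accepting string of length 3.

bbc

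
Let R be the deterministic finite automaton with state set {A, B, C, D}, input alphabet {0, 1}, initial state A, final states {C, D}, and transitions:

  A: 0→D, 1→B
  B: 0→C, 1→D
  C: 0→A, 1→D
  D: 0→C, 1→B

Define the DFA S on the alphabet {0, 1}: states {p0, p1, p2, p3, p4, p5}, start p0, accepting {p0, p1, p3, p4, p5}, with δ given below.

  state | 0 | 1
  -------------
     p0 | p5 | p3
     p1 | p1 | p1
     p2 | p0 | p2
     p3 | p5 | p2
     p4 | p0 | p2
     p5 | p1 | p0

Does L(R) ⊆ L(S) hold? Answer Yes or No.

The string 11 is in L(R) but not in L(S).
So L(R) ⊄ L(S).

No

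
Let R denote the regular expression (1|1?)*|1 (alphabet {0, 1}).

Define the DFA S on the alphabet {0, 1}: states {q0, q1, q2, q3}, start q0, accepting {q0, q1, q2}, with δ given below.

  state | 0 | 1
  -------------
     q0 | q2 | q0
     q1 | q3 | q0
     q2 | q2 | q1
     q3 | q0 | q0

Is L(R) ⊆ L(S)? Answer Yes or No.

Yes

Converting the expression R to a DFA (subset construction, then merging equivalent states) gives the minimal DFA with states {r0, r1}, start state r0, accepting states {r0} and transitions r0: 0→r1, 1→r0; r1: 0→r1, 1→r1.
Exploring the product automaton R × S from the start pair (r0, q0), following both machines on each input symbol, reaches 5 state pairs: (r0, q0), (r1, q2), (r1, q1), (r1, q3), (r1, q0).
R accepts in {r0} and S accepts in {q0, q1, q2}. The reachable pairs whose R-component is accepting are (r0, q0); in each of them the S-component is accepting too, so the product for L(R) \ L(S) (R-component accepting, S-component rejecting) has no reachable accepting pair and the difference is empty.
Hence every string in L(R) is also in L(S).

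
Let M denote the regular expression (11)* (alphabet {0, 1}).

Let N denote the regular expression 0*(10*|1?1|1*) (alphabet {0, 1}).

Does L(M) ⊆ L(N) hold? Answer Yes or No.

Converting the expression M to a DFA (subset construction, then merging equivalent states) gives the minimal DFA with states {m0, m1, m2}, start state m0, accepting states {m0} and transitions m0: 0→m1, 1→m2; m1: 0→m1, 1→m1; m2: 0→m1, 1→m0.
Converting the expression N to a DFA (subset construction, then merging equivalent states) gives the minimal DFA with states {n0, n1, n2, n3, n4}, start state n0, accepting states {n0, n1, n2, n3} and transitions n0: 0→n0, 1→n1; n1: 0→n2, 1→n3; n2: 0→n2, 1→n4; n3: 0→n4, 1→n3; n4: 0→n4, 1→n4.
Exploring the product automaton M × N from the start pair (m0, n0), following both machines on each input symbol, reaches 9 state pairs: (m0, n0), (m1, n0), (m2, n1), (m1, n1), (m1, n2), (m0, n3), (m1, n3), (m1, n4), (m2, n3).
M accepts in {m0} and N accepts in {n0, n1, n2, n3}. The reachable pairs whose M-component is accepting are (m0, n0), (m0, n3); in each of them the N-component is accepting too, so the product for L(M) \ L(N) (M-component accepting, N-component rejecting) has no reachable accepting pair and the difference is empty.
Hence every string in L(M) is also in L(N).

Yes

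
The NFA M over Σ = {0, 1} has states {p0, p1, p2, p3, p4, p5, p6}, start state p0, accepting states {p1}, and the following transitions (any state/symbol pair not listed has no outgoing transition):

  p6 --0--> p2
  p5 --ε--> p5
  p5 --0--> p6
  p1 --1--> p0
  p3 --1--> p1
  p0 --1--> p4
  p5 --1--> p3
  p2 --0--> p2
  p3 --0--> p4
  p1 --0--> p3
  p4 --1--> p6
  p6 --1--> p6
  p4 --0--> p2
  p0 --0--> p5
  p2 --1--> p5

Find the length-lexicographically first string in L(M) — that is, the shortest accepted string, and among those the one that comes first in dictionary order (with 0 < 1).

A breadth-first search from p0 reaches an accepting state first via the path p0 → p5 → p3 → p1 on input 011.
No string of length < 3 is accepted (BFS exhausts all shorter strings without reaching an accepting state), and 011 is the lexicographically least accepting string of length 3.

011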